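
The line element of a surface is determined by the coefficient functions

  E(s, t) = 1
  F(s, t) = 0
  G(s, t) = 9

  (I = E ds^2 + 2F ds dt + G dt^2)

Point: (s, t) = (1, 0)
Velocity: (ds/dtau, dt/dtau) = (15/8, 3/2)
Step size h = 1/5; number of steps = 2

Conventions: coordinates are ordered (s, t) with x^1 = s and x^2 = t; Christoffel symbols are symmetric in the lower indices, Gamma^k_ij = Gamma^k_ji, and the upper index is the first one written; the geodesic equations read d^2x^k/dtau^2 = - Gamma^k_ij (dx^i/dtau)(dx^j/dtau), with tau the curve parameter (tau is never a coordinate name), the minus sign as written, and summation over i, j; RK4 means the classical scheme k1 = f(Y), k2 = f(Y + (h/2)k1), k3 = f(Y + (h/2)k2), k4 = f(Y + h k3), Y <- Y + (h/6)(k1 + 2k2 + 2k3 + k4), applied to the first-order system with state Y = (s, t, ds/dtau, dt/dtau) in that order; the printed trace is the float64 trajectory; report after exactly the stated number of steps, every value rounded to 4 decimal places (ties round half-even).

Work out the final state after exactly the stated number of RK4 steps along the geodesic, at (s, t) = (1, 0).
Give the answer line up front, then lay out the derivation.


Answer: s = 1.7500, t = 0.6000, ds/dtau = 1.8750, dt/dtau = 1.5000

f(Y) = (ds/dtau, dt/dtau, -Gamma^s_ij Y'^i Y'^j, -Gamma^t_ij Y'^i Y'^j) with the Gammas evaluated at the stage position; h = 0.200000; intermediate values shown to 6 dp
step 0: s = 1.0000, t = 0.0000, ds/dtau = 1.8750, dt/dtau = 1.5000
step 1:
  k1: at (s, t) = (1.000000, 0.000000), (ds/dtau, dt/dtau) = (1.875000, 1.500000); Gamma_sss = 0.000000, Gamma_sst = 0.000000, Gamma_stt = 0.000000, Gamma_tss = 0.000000, Gamma_tst = 0.000000, Gamma_ttt = 0.000000; k1 = (1.875000, 1.500000, 0.000000, 0.000000)
  k2: at (s, t) = (1.187500, 0.150000), (ds/dtau, dt/dtau) = (1.875000, 1.500000); Gamma_sss = 0.000000, Gamma_sst = 0.000000, Gamma_stt = 0.000000, Gamma_tss = 0.000000, Gamma_tst = 0.000000, Gamma_ttt = 0.000000; k2 = (1.875000, 1.500000, 0.000000, 0.000000)
  k3: at (s, t) = (1.187500, 0.150000), (ds/dtau, dt/dtau) = (1.875000, 1.500000); Gamma_sss = 0.000000, Gamma_sst = 0.000000, Gamma_stt = 0.000000, Gamma_tss = 0.000000, Gamma_tst = 0.000000, Gamma_ttt = 0.000000; k3 = (1.875000, 1.500000, 0.000000, 0.000000)
  k4: at (s, t) = (1.375000, 0.300000), (ds/dtau, dt/dtau) = (1.875000, 1.500000); Gamma_sss = 0.000000, Gamma_sst = 0.000000, Gamma_stt = 0.000000, Gamma_tss = 0.000000, Gamma_tst = 0.000000, Gamma_ttt = 0.000000; k4 = (1.875000, 1.500000, 0.000000, 0.000000)
  Y <- Y + (h/6)(k1 + 2k2 + 2k3 + k4): s = 1.3750, t = 0.3000, ds/dtau = 1.8750, dt/dtau = 1.5000
step 2:
  k1: at (s, t) = (1.375000, 0.300000), (ds/dtau, dt/dtau) = (1.875000, 1.500000); Gamma_sss = 0.000000, Gamma_sst = 0.000000, Gamma_stt = 0.000000, Gamma_tss = 0.000000, Gamma_tst = 0.000000, Gamma_ttt = 0.000000; k1 = (1.875000, 1.500000, 0.000000, 0.000000)
  k2: at (s, t) = (1.562500, 0.450000), (ds/dtau, dt/dtau) = (1.875000, 1.500000); Gamma_sss = 0.000000, Gamma_sst = 0.000000, Gamma_stt = 0.000000, Gamma_tss = 0.000000, Gamma_tst = 0.000000, Gamma_ttt = 0.000000; k2 = (1.875000, 1.500000, 0.000000, 0.000000)
  k3: at (s, t) = (1.562500, 0.450000), (ds/dtau, dt/dtau) = (1.875000, 1.500000); Gamma_sss = 0.000000, Gamma_sst = 0.000000, Gamma_stt = 0.000000, Gamma_tss = 0.000000, Gamma_tst = 0.000000, Gamma_ttt = 0.000000; k3 = (1.875000, 1.500000, 0.000000, 0.000000)
  k4: at (s, t) = (1.750000, 0.600000), (ds/dtau, dt/dtau) = (1.875000, 1.500000); Gamma_sss = 0.000000, Gamma_sst = 0.000000, Gamma_stt = 0.000000, Gamma_tss = 0.000000, Gamma_tst = 0.000000, Gamma_ttt = 0.000000; k4 = (1.875000, 1.500000, 0.000000, 0.000000)
  Y <- Y + (h/6)(k1 + 2k2 + 2k3 + k4): s = 1.7500, t = 0.6000, ds/dtau = 1.8750, dt/dtau = 1.5000


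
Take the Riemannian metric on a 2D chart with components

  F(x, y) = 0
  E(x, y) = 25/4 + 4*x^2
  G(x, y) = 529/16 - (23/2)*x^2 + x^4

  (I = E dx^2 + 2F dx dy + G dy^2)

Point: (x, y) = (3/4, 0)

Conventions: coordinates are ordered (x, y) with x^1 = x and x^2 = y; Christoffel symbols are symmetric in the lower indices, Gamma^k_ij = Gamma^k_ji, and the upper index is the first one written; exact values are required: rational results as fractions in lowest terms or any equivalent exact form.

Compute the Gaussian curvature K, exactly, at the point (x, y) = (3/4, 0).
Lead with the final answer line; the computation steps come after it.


Answer: K = 800/23987

E = 17/2, F = 0, G = 6889/256, EG - F^2 = 117113/512 at the point
E_x = 6, E_y = 0, F_x = 0, F_y = 0, G_x = -249/16, G_y = 0
E_yy = 0, F_xy = 0, G_xx = -65/4
Brioschi: K = (det M1 - det M2) / (EG - F^2)^2 with the standard first/second-derivative matrices M1, M2.
M1 = [[-E_yy/2 + F_xy - G_xx/2, E_x/2, F_x - E_y/2], [F_y - G_x/2, E, F], [G_y/2, F, G]] = [[65/8, 3, 0], [249/32, 17/2, 0], [0, 0, 6889/256]]; det M1 = 10078607/8192
M2 = [[0, E_y/2, G_x/2], [E_y/2, E, F], [G_x/2, F, G]] = [[0, 0, -249/32], [0, 17/2, 0], [-249/32, 0, 6889/256]]; det M2 = -1054017/2048
det M1 - det M2 = 14294675/8192; K = 14294675/8192 / (117113/512)^2 = 800/23987


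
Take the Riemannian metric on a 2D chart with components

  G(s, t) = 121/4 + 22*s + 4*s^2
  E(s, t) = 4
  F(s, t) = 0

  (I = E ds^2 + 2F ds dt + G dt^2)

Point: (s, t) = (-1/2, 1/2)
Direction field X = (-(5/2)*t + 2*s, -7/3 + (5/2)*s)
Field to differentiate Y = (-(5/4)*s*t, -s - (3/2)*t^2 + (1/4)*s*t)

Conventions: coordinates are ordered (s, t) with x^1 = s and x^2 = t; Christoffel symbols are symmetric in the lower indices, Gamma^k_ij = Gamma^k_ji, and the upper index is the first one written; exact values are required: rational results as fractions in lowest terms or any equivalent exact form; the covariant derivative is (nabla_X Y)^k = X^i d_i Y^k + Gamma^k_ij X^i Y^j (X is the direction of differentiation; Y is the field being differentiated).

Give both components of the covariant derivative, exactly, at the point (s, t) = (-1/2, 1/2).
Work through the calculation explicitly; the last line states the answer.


E = 4, F = 0, G = 81/4 at the point
E_s = 0, E_t = 0, F_s = 0, F_t = 0, G_s = 18, G_t = 0
EG - F^2 = 81;  g^inv = (1/81) * [[81/4, 0], [0, 4]]
first-kind symbols [ij,l] = (1/2)(d_i g_jl + d_j g_il - d_l g_ij): [ss,s] = E_s/2 = 0, [ss,t] = F_s - E_t/2 = 0, [st,s] = E_t/2 = 0, [st,t] = G_s/2 = 9, [tt,s] = F_t - G_s/2 = -9, [tt,t] = G_t/2 = 0
Gamma^s_ij = (G*[ij,s] - F*[ij,t])/(EG - F^2), Gamma^t_ij = (E*[ij,t] - F*[ij,s])/(EG - F^2)
Gamma_sss = 0, Gamma_sst = 0, Gamma_stt = -9/4, Gamma_tss = 0, Gamma_tst = 4/9, Gamma_ttt = 0
X = (-9/4, -43/12), Y = (5/16, 1/16) at the point

Answer: (nabla_X Y)^s = -253/768, (nabla_X Y)^t = 781/108


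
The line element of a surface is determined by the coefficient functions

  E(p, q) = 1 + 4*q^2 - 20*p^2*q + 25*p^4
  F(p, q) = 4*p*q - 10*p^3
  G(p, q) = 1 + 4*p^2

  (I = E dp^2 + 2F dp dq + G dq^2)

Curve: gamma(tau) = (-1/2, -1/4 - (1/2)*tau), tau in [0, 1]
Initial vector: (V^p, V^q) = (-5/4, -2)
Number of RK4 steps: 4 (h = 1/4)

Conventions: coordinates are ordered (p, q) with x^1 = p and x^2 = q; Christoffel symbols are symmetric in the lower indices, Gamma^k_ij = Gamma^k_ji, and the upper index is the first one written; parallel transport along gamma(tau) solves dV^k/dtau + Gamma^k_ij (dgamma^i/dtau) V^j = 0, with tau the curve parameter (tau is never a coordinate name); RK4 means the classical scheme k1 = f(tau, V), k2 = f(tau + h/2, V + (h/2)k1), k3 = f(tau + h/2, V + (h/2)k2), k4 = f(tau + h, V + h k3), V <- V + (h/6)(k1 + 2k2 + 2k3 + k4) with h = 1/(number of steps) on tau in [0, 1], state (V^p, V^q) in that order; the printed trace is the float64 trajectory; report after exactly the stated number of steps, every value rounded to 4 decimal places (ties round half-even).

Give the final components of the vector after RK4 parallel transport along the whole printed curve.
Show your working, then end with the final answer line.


gamma'(tau) = (0, -1/2); f(tau, V)^k = -Gamma^k_ij(gamma(tau)) gamma'^i(tau) V^j; h = 1/4; intermediate values shown to 6 dp
curve data and Christoffel symbols at the stage parameters:
  tau = 0.000000: gamma = (-0.500000, -0.250000), gamma' = (0.000000, -0.500000); Gamma_ppp = -1.728395, Gamma_ppq = -0.691358, Gamma_pqq = 0.000000, Gamma_qpp = -0.987654, Gamma_qpq = -0.395062, Gamma_qqq = 0.000000
  tau = 0.125000: gamma = (-0.500000, -0.312500), gamma' = (0.000000, -0.500000); Gamma_ppp = -1.699717, Gamma_ppq = -0.679887, Gamma_pqq = 0.000000, Gamma_qpp = -0.906516, Gamma_qpq = -0.362606, Gamma_qqq = 0.000000
  tau = 0.250000: gamma = (-0.500000, -0.375000), gamma' = (0.000000, -0.500000); Gamma_ppp = -1.666667, Gamma_ppq = -0.666667, Gamma_pqq = 0.000000, Gamma_qpp = -0.833333, Gamma_qpq = -0.333333, Gamma_qqq = 0.000000
  tau = 0.375000: gamma = (-0.500000, -0.437500), gamma' = (0.000000, -0.500000); Gamma_ppp = -1.630695, Gamma_ppq = -0.652278, Gamma_pqq = 0.000000, Gamma_qpp = -0.767386, Gamma_qpq = -0.306954, Gamma_qqq = 0.000000
  tau = 0.500000: gamma = (-0.500000, -0.500000), gamma' = (0.000000, -0.500000); Gamma_ppp = -1.592920, Gamma_ppq = -0.637168, Gamma_pqq = 0.000000, Gamma_qpp = -0.707965, Gamma_qpq = -0.283186, Gamma_qqq = 0.000000
  tau = 0.625000: gamma = (-0.500000, -0.562500), gamma' = (0.000000, -0.500000); Gamma_ppp = -1.554192, Gamma_ppq = -0.621677, Gamma_pqq = 0.000000, Gamma_qpp = -0.654397, Gamma_qpq = -0.261759, Gamma_qqq = 0.000000
  tau = 0.750000: gamma = (-0.500000, -0.625000), gamma' = (0.000000, -0.500000); Gamma_ppp = -1.515152, Gamma_ppq = -0.606061, Gamma_pqq = 0.000000, Gamma_qpp = -0.606061, Gamma_qpq = -0.242424, Gamma_qqq = 0.000000
  tau = 0.875000: gamma = (-0.500000, -0.687500), gamma' = (0.000000, -0.500000); Gamma_ppp = -1.476274, Gamma_ppq = -0.590510, Gamma_pqq = 0.000000, Gamma_qpp = -0.562390, Gamma_qpq = -0.224956, Gamma_qqq = 0.000000
  tau = 1.000000: gamma = (-0.500000, -0.750000), gamma' = (0.000000, -0.500000); Gamma_ppp = -1.437908, Gamma_ppq = -0.575163, Gamma_pqq = 0.000000, Gamma_qpp = -0.522876, Gamma_qpq = -0.209150, Gamma_qqq = 0.000000
step 0: V^p = -1.2500, V^q = -2.0000
step 1: k1 = (0.432099, 0.246914), k2 = (0.406568, 0.216836), k3 = (0.407653, 0.217415), k4 = (0.382696, 0.191348); V <- V + (h/6)(k1 + 2k2 + 2k3 + k4): V^p = -1.1482, V^q = -1.9456
step 2: k1 = (0.382733, 0.191366), k2 = (0.358869, 0.168880), k3 = (0.359842, 0.169338), k4 = (0.337138, 0.149839); V <- V + (h/6)(k1 + 2k2 + 2k3 + k4): V^p = -1.0583, V^q = -1.9031
step 3: k1 = (0.337161, 0.149849), k2 = (0.315863, 0.132995), k3 = (0.316691, 0.133344), k4 = (0.296709, 0.118683); V <- V + (h/6)(k1 + 2k2 + 2k3 + k4): V^p = -0.9792, V^q = -1.8698
step 4: k1 = (0.296723, 0.118689), k2 = (0.278159, 0.105965), k3 = (0.278844, 0.106226), k4 = (0.261549, 0.095109); V <- V + (h/6)(k1 + 2k2 + 2k3 + k4): V^p = -0.9095, V^q = -1.8432

Answer: V^p = -0.9095, V^q = -1.8432


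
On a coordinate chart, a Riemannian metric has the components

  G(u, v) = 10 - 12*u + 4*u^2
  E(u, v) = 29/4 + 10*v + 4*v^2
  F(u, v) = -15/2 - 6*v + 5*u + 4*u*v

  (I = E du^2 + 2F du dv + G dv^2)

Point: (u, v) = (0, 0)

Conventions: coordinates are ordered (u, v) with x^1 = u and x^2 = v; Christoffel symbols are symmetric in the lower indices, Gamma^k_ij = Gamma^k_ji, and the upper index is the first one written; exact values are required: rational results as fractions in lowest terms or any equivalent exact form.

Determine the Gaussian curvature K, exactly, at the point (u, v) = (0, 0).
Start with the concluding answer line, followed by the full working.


Answer: K = -64/4225

E = 29/4, F = -15/2, G = 10, EG - F^2 = 65/4 at the point
E_u = 0, E_v = 10, F_u = 5, F_v = -6, G_u = -12, G_v = 0
E_vv = 8, F_uv = 4, G_uu = 8
Using the Brioschi determinant formula for K from the metric derivatives:
M1 = [[-E_vv/2 + F_uv - G_uu/2, E_u/2, F_u - E_v/2], [F_v - G_u/2, E, F], [G_v/2, F, G]] = [[-4, 0, 0], [0, 29/4, -15/2], [0, -15/2, 10]]; det M1 = -65
M2 = [[0, E_v/2, G_u/2], [E_v/2, E, F], [G_u/2, F, G]] = [[0, 5, -6], [5, 29/4, -15/2], [-6, -15/2, 10]]; det M2 = -61
det M1 - det M2 = -4; K = -4 / (65/4)^2 = -64/4225


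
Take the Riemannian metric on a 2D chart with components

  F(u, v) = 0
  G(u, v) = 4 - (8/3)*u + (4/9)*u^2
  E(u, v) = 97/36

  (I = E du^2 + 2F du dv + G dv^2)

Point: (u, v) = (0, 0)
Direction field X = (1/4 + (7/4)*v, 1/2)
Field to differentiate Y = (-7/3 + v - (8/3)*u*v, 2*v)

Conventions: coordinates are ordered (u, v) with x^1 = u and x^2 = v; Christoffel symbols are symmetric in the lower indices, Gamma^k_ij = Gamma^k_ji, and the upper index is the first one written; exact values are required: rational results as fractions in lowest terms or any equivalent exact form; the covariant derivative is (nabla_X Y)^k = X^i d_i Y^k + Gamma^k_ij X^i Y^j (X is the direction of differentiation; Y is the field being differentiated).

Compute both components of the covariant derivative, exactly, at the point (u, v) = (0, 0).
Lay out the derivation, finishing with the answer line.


E = 97/36, F = 0, G = 4 at the point
E_u = 0, E_v = 0, F_u = 0, F_v = 0, G_u = -8/3, G_v = 0
EG - F^2 = 97/9;  g^inv = (9/97) * [[4, 0], [0, 97/36]]
first-kind symbols [ij,l] = (1/2)(d_i g_jl + d_j g_il - d_l g_ij): [uu,u] = E_u/2 = 0, [uu,v] = F_u - E_v/2 = 0, [uv,u] = E_v/2 = 0, [uv,v] = G_u/2 = -4/3, [vv,u] = F_v - G_u/2 = 4/3, [vv,v] = G_v/2 = 0
Gamma^u_ij = (G*[ij,u] - F*[ij,v])/(EG - F^2), Gamma^v_ij = (E*[ij,v] - F*[ij,u])/(EG - F^2)
Gamma_uuu = 0, Gamma_uuv = 0, Gamma_uvv = 48/97, Gamma_vuu = 0, Gamma_vuv = -1/3, Gamma_vvv = 0
X = (1/4, 1/2), Y = (-7/3, 0) at the point

Answer: (nabla_X Y)^u = 1/2, (nabla_X Y)^v = 25/18


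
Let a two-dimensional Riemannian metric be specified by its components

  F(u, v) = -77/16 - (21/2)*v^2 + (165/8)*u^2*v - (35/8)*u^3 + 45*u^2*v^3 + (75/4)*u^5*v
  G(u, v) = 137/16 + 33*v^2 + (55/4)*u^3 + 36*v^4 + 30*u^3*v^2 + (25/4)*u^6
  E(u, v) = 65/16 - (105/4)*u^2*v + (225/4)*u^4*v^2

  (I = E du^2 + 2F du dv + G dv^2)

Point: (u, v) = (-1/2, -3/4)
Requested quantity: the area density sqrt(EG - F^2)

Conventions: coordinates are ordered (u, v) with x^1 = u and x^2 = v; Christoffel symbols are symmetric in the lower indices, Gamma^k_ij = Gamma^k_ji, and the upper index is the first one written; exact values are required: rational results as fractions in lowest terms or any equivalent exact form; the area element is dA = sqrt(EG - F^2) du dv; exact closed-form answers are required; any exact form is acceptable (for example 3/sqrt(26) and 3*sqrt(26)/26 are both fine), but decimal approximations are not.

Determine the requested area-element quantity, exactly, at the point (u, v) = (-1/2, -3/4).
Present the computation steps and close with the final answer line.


E = 11225/1024, F = -9393/512, G = 8905/256; EG - F^2 = 45821/1024

Answer: sqrt(EG - F^2) = sqrt(45821)/32


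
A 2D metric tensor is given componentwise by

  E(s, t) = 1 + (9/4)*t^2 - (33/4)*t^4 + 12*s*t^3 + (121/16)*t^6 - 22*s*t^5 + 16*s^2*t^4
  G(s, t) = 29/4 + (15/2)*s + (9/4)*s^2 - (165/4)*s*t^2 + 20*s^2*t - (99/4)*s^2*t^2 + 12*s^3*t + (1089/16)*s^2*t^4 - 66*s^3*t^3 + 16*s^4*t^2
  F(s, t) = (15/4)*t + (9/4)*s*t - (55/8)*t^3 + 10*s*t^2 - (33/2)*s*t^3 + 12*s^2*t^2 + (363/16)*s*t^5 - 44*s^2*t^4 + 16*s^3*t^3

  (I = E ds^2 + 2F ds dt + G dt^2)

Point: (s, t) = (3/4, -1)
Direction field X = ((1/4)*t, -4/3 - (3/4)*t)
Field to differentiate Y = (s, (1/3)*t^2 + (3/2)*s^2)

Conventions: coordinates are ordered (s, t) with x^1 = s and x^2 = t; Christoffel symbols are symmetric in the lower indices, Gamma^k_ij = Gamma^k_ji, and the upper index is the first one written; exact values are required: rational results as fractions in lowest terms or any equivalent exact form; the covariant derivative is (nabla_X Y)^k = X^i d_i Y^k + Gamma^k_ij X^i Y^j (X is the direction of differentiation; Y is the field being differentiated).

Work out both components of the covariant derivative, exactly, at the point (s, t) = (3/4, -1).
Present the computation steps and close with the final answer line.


E = 305/16, F = -1309/64, G = 6185/256 at the point
E_s = 34, E_t = -867/8, F_s = -1175/16, F_t = 7905/64, G_s = 3927/32, G_t = -9009/64
EG - F^2 = 10809/256;  g^inv = (256/10809) * [[6185/256, 1309/64], [1309/64, 305/16]]
first-kind symbols [ij,l] = (1/2)(d_i g_jl + d_j g_il - d_l g_ij): [ss,s] = E_s/2 = 17, [ss,t] = F_s - E_t/2 = -77/4, [st,s] = E_t/2 = -867/16, [st,t] = G_s/2 = 3927/64, [tt,s] = F_t - G_s/2 = 1989/32, [tt,t] = G_t/2 = -9009/128
Gamma^s_ij = (G*[ij,s] - F*[ij,t])/(EG - F^2), Gamma^t_ij = (E*[ij,t] - F*[ij,s])/(EG - F^2)
Gamma_sss = 4352/10809, Gamma_sst = -4624/3603, Gamma_stt = 1768/1201, Gamma_tss = -4928/10809, Gamma_tst = 5236/3603, Gamma_ttt = -2002/1201
X = (-1/4, -7/12), Y = (3/4, 113/96) at the point

Answer: (nabla_X Y)^s = -22895/57648, (nabla_X Y)^t = -4831/691776


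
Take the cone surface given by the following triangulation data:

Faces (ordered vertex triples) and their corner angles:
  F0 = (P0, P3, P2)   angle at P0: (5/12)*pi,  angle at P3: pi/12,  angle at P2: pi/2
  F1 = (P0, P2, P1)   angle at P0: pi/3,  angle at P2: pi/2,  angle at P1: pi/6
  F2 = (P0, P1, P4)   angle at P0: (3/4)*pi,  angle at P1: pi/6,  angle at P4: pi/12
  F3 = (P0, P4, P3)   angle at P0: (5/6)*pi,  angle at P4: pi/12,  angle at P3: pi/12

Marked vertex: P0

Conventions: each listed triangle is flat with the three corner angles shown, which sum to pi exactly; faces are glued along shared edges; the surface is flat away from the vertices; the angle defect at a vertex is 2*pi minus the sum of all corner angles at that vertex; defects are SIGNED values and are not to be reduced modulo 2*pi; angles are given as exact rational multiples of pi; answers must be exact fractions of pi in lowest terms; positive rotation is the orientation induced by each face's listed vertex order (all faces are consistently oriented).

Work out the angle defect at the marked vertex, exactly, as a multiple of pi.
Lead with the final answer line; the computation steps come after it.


Answer: defect(P0) = -pi/3

Sum of corner angles at P0: (7/3)*pi
defect = 2*pi - (7/3)*pi


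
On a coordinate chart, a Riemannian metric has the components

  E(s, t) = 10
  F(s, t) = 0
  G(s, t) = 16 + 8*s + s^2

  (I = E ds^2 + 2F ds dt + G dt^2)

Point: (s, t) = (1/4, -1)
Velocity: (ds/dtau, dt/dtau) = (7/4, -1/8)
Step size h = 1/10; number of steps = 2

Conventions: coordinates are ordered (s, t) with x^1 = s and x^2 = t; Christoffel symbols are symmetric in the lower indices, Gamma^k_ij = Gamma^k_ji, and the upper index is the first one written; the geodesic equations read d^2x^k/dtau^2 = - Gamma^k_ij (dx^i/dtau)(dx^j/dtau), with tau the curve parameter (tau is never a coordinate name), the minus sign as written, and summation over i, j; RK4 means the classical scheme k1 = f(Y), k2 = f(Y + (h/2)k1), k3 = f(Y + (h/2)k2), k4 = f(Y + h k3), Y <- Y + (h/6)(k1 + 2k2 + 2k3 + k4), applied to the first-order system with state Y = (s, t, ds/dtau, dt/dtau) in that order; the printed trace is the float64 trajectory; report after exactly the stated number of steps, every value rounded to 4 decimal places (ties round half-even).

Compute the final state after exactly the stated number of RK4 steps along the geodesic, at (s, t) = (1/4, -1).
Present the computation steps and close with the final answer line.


f(Y) = (ds/dtau, dt/dtau, -Gamma^s_ij Y'^i Y'^j, -Gamma^t_ij Y'^i Y'^j) with the Gammas evaluated at the stage position; h = 0.100000; intermediate values shown to 6 dp
step 0: s = 0.2500, t = -1.0000, ds/dtau = 1.7500, dt/dtau = -0.1250
step 1:
  k1: at (s, t) = (0.250000, -1.000000), (ds/dtau, dt/dtau) = (1.750000, -0.125000); Gamma_sss = 0.000000, Gamma_sst = 0.000000, Gamma_stt = -0.425000, Gamma_tss = 0.000000, Gamma_tst = 0.235294, Gamma_ttt = 0.000000; k1 = (1.750000, -0.125000, 0.006641, 0.102941)
  k2: at (s, t) = (0.337500, -1.006250), (ds/dtau, dt/dtau) = (1.750332, -0.119853); Gamma_sss = 0.000000, Gamma_sst = 0.000000, Gamma_stt = -0.433750, Gamma_tss = 0.000000, Gamma_tst = 0.230548, Gamma_ttt = 0.000000; k2 = (1.750332, -0.119853, 0.006231, 0.096730)
  k3: at (s, t) = (0.337517, -1.005993), (ds/dtau, dt/dtau) = (1.750312, -0.120164); Gamma_sss = 0.000000, Gamma_sst = 0.000000, Gamma_stt = -0.433752, Gamma_tss = 0.000000, Gamma_tst = 0.230547, Gamma_ttt = 0.000000; k3 = (1.750312, -0.120164, 0.006263, 0.096979)
  k4: at (s, t) = (0.425031, -1.012016), (ds/dtau, dt/dtau) = (1.750626, -0.115302); Gamma_sss = 0.000000, Gamma_sst = 0.000000, Gamma_stt = -0.442503, Gamma_tss = 0.000000, Gamma_tst = 0.225987, Gamma_ttt = 0.000000; k4 = (1.750626, -0.115302, 0.005883, 0.091231)
  Y <- Y + (h/6)(k1 + 2k2 + 2k3 + k4): s = 0.4250, t = -1.0120, ds/dtau = 1.7506, dt/dtau = -0.1153
step 2:
  k1: at (s, t) = (0.425032, -1.012006), (ds/dtau, dt/dtau) = (1.750625, -0.115307); Gamma_sss = 0.000000, Gamma_sst = 0.000000, Gamma_stt = -0.442503, Gamma_tss = 0.000000, Gamma_tst = 0.225987, Gamma_ttt = 0.000000; k1 = (1.750625, -0.115307, 0.005883, 0.091235)
  k2: at (s, t) = (0.512563, -1.017771), (ds/dtau, dt/dtau) = (1.750919, -0.110745); Gamma_sss = 0.000000, Gamma_sst = 0.000000, Gamma_stt = -0.451256, Gamma_tss = 0.000000, Gamma_tst = 0.221604, Gamma_ttt = 0.000000; k2 = (1.750919, -0.110745, 0.005534, 0.085940)
  k3: at (s, t) = (0.512578, -1.017543), (ds/dtau, dt/dtau) = (1.750902, -0.111010); Gamma_sss = 0.000000, Gamma_sst = 0.000000, Gamma_stt = -0.451258, Gamma_tss = 0.000000, Gamma_tst = 0.221603, Gamma_ttt = 0.000000; k3 = (1.750902, -0.111010, 0.005561, 0.086145)
  k4: at (s, t) = (0.600122, -1.023107), (ds/dtau, dt/dtau) = (1.751181, -0.106692); Gamma_sss = 0.000000, Gamma_sst = 0.000000, Gamma_stt = -0.460012, Gamma_tss = 0.000000, Gamma_tst = 0.217386, Gamma_ttt = 0.000000; k4 = (1.751181, -0.106692, 0.005236, 0.081232)
  Y <- Y + (h/6)(k1 + 2k2 + 2k3 + k4): s = 0.6001, t = -1.0231, ds/dtau = 1.7512, dt/dtau = -0.1067

Answer: s = 0.6001, t = -1.0231, ds/dtau = 1.7512, dt/dtau = -0.1067


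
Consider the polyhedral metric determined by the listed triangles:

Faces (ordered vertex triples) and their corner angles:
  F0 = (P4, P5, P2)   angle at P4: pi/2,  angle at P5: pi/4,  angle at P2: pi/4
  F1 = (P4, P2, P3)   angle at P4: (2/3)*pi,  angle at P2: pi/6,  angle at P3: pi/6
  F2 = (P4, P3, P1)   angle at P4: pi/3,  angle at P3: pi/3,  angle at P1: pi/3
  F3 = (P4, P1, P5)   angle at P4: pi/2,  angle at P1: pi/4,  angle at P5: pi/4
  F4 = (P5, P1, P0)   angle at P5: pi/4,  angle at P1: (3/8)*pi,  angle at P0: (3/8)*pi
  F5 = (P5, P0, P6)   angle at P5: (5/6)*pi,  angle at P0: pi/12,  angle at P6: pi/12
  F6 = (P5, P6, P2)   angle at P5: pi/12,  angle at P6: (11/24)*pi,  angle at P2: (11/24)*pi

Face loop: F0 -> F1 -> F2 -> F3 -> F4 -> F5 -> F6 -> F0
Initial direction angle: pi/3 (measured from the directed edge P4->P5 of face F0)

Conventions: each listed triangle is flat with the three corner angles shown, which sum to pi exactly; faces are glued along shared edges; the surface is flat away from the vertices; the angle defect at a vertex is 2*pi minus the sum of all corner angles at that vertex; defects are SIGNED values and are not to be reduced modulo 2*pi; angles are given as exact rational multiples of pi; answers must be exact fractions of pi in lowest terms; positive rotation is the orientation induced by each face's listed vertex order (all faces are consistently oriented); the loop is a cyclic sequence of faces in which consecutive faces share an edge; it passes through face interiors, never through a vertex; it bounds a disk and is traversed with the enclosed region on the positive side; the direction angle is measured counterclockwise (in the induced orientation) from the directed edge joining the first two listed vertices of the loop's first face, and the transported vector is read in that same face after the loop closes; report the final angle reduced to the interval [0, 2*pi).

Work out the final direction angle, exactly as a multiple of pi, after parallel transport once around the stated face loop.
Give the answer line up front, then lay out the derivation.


Answer: final direction angle = (2/3)*pi

enclosed vertex P4: corner angles sum to 2*pi, defect = 2*pi - 2*pi = 0
enclosed vertex P5: corner angles sum to (5/3)*pi, defect = 2*pi - (5/3)*pi = pi/3
holonomy = initial angle + sum of enclosed defects (mod 2*pi), positive in the induced orientation
final angle = pi/3 + pi/3 = (2/3)*pi (mod 2*pi)


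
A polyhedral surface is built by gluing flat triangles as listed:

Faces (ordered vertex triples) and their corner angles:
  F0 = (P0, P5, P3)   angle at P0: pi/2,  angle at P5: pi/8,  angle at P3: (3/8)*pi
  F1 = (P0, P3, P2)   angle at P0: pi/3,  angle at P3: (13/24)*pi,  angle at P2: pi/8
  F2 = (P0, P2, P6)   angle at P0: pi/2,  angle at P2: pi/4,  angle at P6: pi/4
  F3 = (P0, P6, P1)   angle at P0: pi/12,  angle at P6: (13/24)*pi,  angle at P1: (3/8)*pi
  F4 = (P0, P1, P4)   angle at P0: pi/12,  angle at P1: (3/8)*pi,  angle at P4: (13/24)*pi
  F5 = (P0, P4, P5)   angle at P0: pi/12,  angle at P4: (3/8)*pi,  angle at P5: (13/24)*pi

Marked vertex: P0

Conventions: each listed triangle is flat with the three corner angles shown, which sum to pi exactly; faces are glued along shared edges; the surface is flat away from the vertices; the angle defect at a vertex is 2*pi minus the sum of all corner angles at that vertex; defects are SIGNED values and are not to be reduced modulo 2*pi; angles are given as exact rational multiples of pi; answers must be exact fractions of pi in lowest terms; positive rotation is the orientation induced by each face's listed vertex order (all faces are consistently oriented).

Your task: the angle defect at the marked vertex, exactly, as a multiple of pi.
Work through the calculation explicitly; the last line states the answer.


Sum of corner angles at P0: (19/12)*pi
defect = 2*pi - (19/12)*pi

Answer: defect(P0) = (5/12)*pi


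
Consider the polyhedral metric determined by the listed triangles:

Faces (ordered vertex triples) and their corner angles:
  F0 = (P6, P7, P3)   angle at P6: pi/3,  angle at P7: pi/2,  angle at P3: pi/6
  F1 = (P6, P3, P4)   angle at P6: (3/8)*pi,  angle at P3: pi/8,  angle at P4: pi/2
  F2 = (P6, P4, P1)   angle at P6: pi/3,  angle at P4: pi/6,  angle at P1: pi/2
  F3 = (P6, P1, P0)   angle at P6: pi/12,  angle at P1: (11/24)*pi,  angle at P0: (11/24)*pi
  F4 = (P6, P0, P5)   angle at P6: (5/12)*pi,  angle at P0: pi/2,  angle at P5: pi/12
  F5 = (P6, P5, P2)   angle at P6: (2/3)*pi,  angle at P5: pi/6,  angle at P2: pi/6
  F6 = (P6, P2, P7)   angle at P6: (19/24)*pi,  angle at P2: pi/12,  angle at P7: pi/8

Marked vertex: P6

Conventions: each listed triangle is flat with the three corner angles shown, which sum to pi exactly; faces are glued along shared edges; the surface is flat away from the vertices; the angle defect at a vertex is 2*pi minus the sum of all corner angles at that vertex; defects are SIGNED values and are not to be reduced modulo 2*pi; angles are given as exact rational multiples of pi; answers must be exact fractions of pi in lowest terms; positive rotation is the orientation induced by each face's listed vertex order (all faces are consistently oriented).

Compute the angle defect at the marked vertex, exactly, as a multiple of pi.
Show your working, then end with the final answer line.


Sum of corner angles at P6: 3*pi
defect = 2*pi - 3*pi

Answer: defect(P6) = -pi


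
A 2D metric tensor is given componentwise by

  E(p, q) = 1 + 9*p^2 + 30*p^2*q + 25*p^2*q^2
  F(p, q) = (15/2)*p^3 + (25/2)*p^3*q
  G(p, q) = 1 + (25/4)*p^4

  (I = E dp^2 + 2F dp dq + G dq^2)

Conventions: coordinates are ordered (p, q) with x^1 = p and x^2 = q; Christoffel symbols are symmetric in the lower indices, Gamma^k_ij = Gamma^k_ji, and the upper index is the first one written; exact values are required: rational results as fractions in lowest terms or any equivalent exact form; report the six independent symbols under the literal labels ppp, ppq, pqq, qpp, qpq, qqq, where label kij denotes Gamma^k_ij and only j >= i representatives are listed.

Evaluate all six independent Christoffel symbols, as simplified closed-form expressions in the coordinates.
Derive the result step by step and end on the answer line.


E = 1 + 9*p^2 + 30*p^2*q + 25*p^2*q^2; F = (15/2)*p^3 + (25/2)*p^3*q; G = 1 + (25/4)*p^4
Gamma^k_ij = (1/2) g^{kl} (d_i g_jl + d_j g_il - d_l g_ij), with g^inv = (1/(EG-F^2)) [[G, -F], [-F, E]]
first partials: E_p = 18*p + 60*p*q + 50*p*q^2, E_q = 30*p^2 + 50*p^2*q, F_p = (45/2)*p^2 + (75/2)*p^2*q, F_q = (25/2)*p^3, G_p = 25*p^3, G_q = 0
D = EG - F^2 = 1 + 9*p^2 + 30*p^2*q + 25*p^2*q^2 + (25/4)*p^4
expanded: Gamma^p_pp = (G E_p - 2F F_p + F E_q)/(2D), Gamma^p_pq = (G E_q - F G_p)/(2D), Gamma^p_qq = (2G F_q - G G_p - F G_q)/(2D), Gamma^q_pp = (2E F_p - E E_q - F E_p)/(2D), Gamma^q_pq = (E G_p - F E_q)/(2D), Gamma^q_qq = (E G_q - 2F F_q + F G_p)/(2D); substitute and cancel common factors

Answer: Gamma_ppp = (100*p*q^2 + 120*p*q + 36*p)/(25*p^4 + 100*p^2*q^2 + 120*p^2*q + 36*p^2 + 4), Gamma_ppq = (100*p^2*q + 60*p^2)/(25*p^4 + 100*p^2*q^2 + 120*p^2*q + 36*p^2 + 4), Gamma_pqq = 0, Gamma_qpp = (50*p^2*q + 30*p^2)/(25*p^4 + 100*p^2*q^2 + 120*p^2*q + 36*p^2 + 4), Gamma_qpq = 50*p^3/(25*p^4 + 100*p^2*q^2 + 120*p^2*q + 36*p^2 + 4), Gamma_qqq = 0


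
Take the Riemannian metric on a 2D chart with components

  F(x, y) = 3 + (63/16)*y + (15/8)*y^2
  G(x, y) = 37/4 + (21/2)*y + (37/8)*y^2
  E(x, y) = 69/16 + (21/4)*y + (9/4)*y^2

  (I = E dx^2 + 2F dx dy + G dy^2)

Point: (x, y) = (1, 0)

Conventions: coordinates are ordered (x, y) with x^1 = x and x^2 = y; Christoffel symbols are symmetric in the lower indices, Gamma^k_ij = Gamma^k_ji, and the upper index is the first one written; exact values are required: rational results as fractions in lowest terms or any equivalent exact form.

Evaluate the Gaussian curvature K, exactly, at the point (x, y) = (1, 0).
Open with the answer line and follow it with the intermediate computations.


Answer: K = 10312/434281

E = 69/16, F = 3, G = 37/4, EG - F^2 = 1977/64 at the point
E_x = 0, E_y = 21/4, F_x = 0, F_y = 63/16, G_x = 0, G_y = 21/2
E_yy = 9/2, F_xy = 0, G_xx = 0
Evaluate Brioschi's two determinant matrices M1, M2 and divide by (EG - F^2)^2.
M1 = [[-E_yy/2 + F_xy - G_xx/2, E_x/2, F_x - E_y/2], [F_y - G_x/2, E, F], [G_y/2, F, G]] = [[-9/4, 0, -21/8], [63/16, 69/16, 3], [21/4, 3, 37/4]]; det M1 = -21033/512
M2 = [[0, E_y/2, G_x/2], [E_y/2, E, F], [G_x/2, F, G]] = [[0, 21/8, 0], [21/8, 69/16, 3], [0, 3, 37/4]]; det M2 = -16317/256
det M1 - det M2 = 11601/512; K = 11601/512 / (1977/64)^2 = 10312/434281


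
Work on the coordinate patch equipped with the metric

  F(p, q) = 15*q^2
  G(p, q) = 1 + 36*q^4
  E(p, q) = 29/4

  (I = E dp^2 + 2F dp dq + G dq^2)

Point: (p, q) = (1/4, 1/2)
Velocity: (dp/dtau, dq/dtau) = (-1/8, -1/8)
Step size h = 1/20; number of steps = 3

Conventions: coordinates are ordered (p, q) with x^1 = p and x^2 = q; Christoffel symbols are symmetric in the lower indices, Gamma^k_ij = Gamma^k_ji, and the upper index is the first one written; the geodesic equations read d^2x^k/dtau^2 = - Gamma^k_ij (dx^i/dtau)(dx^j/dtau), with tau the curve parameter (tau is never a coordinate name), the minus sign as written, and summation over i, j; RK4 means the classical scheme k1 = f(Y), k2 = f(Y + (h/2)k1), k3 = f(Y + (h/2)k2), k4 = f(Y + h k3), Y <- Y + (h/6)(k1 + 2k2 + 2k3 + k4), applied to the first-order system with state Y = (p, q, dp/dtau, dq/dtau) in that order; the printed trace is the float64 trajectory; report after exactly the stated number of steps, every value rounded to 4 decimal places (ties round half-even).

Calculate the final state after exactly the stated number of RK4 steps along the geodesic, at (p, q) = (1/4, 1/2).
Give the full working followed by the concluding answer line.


f(Y) = (dp/dtau, dq/dtau, -Gamma^p_ij Y'^i Y'^j, -Gamma^q_ij Y'^i Y'^j) with the Gammas evaluated at the stage position; h = 0.050000; intermediate values shown to 6 dp
step 0: p = 0.2500, q = 0.5000, dp/dtau = -0.1250, dq/dtau = -0.1250
step 1:
  k1: at (p, q) = (0.250000, 0.500000), (dp/dtau, dq/dtau) = (-0.125000, -0.125000); Gamma_ppp = 0.000000, Gamma_ppq = 0.000000, Gamma_pqq = 1.578947, Gamma_qpp = 0.000000, Gamma_qpq = 0.000000, Gamma_qqq = 0.947368; k1 = (-0.125000, -0.125000, -0.024671, -0.014803)
  k2: at (p, q) = (0.246875, 0.496875), (dp/dtau, dq/dtau) = (-0.125617, -0.125370); Gamma_ppp = 0.000000, Gamma_ppq = 0.000000, Gamma_pqq = 1.578337, Gamma_qpp = 0.000000, Gamma_qpq = 0.000000, Gamma_qqq = 0.935202; k2 = (-0.125617, -0.125370, -0.024808, -0.014699)
  k3: at (p, q) = (0.246860, 0.496866), (dp/dtau, dq/dtau) = (-0.125620, -0.125367); Gamma_ppp = 0.000000, Gamma_ppq = 0.000000, Gamma_pqq = 1.578335, Gamma_qpp = 0.000000, Gamma_qpq = 0.000000, Gamma_qqq = 0.935166; k3 = (-0.125620, -0.125367, -0.024807, -0.014698)
  k4: at (p, q) = (0.243719, 0.493732), (dp/dtau, dq/dtau) = (-0.126240, -0.125735); Gamma_ppp = 0.000000, Gamma_ppq = 0.000000, Gamma_pqq = 1.577539, Gamma_qpp = 0.000000, Gamma_qpq = 0.000000, Gamma_qqq = 0.922940; k4 = (-0.126240, -0.125735, -0.024940, -0.014591)
  Y <- Y + (h/6)(k1 + 2k2 + 2k3 + k4): p = 0.2437, q = 0.4937, dp/dtau = -0.1262, dq/dtau = -0.1257
step 2:
  k1: at (p, q) = (0.243719, 0.493732), (dp/dtau, dq/dtau) = (-0.126240, -0.125735); Gamma_ppp = 0.000000, Gamma_ppq = 0.000000, Gamma_pqq = 1.577539, Gamma_qpp = 0.000000, Gamma_qpq = 0.000000, Gamma_qqq = 0.922940; k1 = (-0.126240, -0.125735, -0.024940, -0.014591)
  k2: at (p, q) = (0.240563, 0.490588), (dp/dtau, dq/dtau) = (-0.126864, -0.126100); Gamma_ppp = 0.000000, Gamma_ppq = 0.000000, Gamma_pqq = 1.576557, Gamma_qpp = 0.000000, Gamma_qpq = 0.000000, Gamma_qqq = 0.910657; k2 = (-0.126864, -0.126100, -0.025069, -0.014480)
  k3: at (p, q) = (0.240547, 0.490579), (dp/dtau, dq/dtau) = (-0.126867, -0.126097); Gamma_ppp = 0.000000, Gamma_ppq = 0.000000, Gamma_pqq = 1.576553, Gamma_qpp = 0.000000, Gamma_qpq = 0.000000, Gamma_qqq = 0.910622; k3 = (-0.126867, -0.126097, -0.025068, -0.014479)
  k4: at (p, q) = (0.237376, 0.487427), (dp/dtau, dq/dtau) = (-0.127494, -0.126459); Gamma_ppp = 0.000000, Gamma_ppq = 0.000000, Gamma_pqq = 1.575381, Gamma_qpp = 0.000000, Gamma_qpq = 0.000000, Gamma_qqq = 0.898288; k4 = (-0.127494, -0.126459, -0.025193, -0.014365)
  Y <- Y + (h/6)(k1 + 2k2 + 2k3 + k4): p = 0.2374, q = 0.4874, dp/dtau = -0.1275, dq/dtau = -0.1265
step 3:
  k1: at (p, q) = (0.237376, 0.487427), (dp/dtau, dq/dtau) = (-0.127494, -0.126459); Gamma_ppp = 0.000000, Gamma_ppq = 0.000000, Gamma_pqq = 1.575381, Gamma_qpp = 0.000000, Gamma_qpq = 0.000000, Gamma_qqq = 0.898287; k1 = (-0.127494, -0.126459, -0.025193, -0.014365)
  k2: at (p, q) = (0.234188, 0.484265), (dp/dtau, dq/dtau) = (-0.128124, -0.126818); Gamma_ppp = 0.000000, Gamma_ppq = 0.000000, Gamma_pqq = 1.574016, Gamma_qpp = 0.000000, Gamma_qpq = 0.000000, Gamma_qqq = 0.885905; k2 = (-0.128124, -0.126818, -0.025315, -0.014248)
  k3: at (p, q) = (0.234173, 0.484256), (dp/dtau, dq/dtau) = (-0.128127, -0.126815); Gamma_ppp = 0.000000, Gamma_ppq = 0.000000, Gamma_pqq = 1.574012, Gamma_qpp = 0.000000, Gamma_qpq = 0.000000, Gamma_qqq = 0.885869; k3 = (-0.128127, -0.126815, -0.025313, -0.014247)
  k4: at (p, q) = (0.230969, 0.481086), (dp/dtau, dq/dtau) = (-0.128759, -0.127171); Gamma_ppp = 0.000000, Gamma_ppq = 0.000000, Gamma_pqq = 1.572453, Gamma_qpp = 0.000000, Gamma_qpq = 0.000000, Gamma_qqq = 0.873443; k4 = (-0.128759, -0.127171, -0.025431, -0.014126)
  Y <- Y + (h/6)(k1 + 2k2 + 2k3 + k4): p = 0.2310, q = 0.4811, dp/dtau = -0.1288, dq/dtau = -0.1272

Answer: p = 0.2310, q = 0.4811, dp/dtau = -0.1288, dq/dtau = -0.1272


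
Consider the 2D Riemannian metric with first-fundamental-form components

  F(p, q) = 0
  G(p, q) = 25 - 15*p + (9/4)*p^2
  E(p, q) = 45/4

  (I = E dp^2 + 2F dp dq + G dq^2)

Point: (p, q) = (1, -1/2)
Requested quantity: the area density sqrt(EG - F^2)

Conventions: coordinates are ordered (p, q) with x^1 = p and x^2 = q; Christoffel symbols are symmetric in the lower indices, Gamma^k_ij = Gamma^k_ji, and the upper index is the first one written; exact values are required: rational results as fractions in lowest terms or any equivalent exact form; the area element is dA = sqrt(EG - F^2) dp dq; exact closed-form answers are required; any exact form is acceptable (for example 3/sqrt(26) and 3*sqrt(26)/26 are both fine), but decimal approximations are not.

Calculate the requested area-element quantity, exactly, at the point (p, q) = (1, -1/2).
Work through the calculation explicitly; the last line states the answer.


E = 45/4, F = 0, G = 49/4; EG - F^2 = 2205/16

Answer: sqrt(EG - F^2) = 21*sqrt(5)/4


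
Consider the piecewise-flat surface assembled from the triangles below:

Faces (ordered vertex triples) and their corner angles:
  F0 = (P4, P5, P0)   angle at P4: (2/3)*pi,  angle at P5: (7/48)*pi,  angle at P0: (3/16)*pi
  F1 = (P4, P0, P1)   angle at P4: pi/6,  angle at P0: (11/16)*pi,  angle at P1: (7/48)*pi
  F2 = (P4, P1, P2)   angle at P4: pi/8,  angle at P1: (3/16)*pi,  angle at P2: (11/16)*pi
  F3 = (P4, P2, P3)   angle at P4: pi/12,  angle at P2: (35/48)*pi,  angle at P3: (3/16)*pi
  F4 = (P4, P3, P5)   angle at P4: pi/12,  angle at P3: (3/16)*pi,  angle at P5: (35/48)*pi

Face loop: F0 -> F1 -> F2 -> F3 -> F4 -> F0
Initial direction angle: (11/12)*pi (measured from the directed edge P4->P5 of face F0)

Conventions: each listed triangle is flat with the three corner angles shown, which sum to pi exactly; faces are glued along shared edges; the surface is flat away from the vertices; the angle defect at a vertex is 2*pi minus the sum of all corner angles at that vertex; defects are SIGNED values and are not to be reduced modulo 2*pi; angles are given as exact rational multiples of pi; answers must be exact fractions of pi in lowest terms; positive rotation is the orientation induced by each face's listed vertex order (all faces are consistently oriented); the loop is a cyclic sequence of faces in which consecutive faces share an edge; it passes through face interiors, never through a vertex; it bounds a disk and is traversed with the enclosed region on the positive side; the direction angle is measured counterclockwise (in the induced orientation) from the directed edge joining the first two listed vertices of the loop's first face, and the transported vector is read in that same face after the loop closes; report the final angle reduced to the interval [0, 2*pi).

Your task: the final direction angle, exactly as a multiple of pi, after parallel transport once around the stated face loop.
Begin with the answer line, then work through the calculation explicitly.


Answer: final direction angle = (43/24)*pi

enclosed vertex P4: corner angles sum to (9/8)*pi, defect = 2*pi - (9/8)*pi = (7/8)*pi
by Gauss-Bonnet the loop rotates the vector by the enclosed defect sum (positive orientation, mod 2*pi)
final angle = (11/12)*pi + (7/8)*pi = (43/24)*pi (mod 2*pi)


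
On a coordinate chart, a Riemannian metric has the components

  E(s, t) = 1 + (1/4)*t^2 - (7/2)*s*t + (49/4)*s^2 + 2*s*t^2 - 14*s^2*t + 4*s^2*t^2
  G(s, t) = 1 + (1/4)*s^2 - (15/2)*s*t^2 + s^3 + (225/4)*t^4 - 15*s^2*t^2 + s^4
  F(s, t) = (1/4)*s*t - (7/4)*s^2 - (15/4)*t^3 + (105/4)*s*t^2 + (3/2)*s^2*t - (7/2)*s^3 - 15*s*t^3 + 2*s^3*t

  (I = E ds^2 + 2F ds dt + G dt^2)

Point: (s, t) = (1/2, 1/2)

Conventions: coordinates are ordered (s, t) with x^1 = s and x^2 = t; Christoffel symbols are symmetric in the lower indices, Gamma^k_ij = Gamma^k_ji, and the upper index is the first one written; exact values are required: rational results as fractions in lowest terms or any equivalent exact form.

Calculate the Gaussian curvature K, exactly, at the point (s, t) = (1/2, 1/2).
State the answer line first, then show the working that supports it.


Answer: K = 22528/20667

E = 2, F = 11/8, G = 185/64, EG - F^2 = 249/64 at the point
E_s = 5, E_t = -3, F_s = 31/16, F_t = 87/16, G_s = -33/8, G_t = 165/8
E_tt = 9/2, F_st = 73/4, G_ss = -1
Compute both Brioschi determinants and normalise by (EG - F^2)^2.
M1 = [[-E_tt/2 + F_st - G_ss/2, E_s/2, F_s - E_t/2], [F_t - G_s/2, E, F], [G_t/2, F, G]] = [[33/2, 5/2, 55/16], [15/2, 2, 11/8], [165/16, 11/8, 185/64]]; det M1 = 2559/256
M2 = [[0, E_t/2, G_s/2], [E_t/2, E, F], [G_s/2, F, G]] = [[0, -3/2, -33/16], [-3/2, 2, 11/8], [-33/16, 11/8, 185/64]]; det M2 = -1665/256
det M1 - det M2 = 33/2; K = 33/2 / (249/64)^2 = 22528/20667


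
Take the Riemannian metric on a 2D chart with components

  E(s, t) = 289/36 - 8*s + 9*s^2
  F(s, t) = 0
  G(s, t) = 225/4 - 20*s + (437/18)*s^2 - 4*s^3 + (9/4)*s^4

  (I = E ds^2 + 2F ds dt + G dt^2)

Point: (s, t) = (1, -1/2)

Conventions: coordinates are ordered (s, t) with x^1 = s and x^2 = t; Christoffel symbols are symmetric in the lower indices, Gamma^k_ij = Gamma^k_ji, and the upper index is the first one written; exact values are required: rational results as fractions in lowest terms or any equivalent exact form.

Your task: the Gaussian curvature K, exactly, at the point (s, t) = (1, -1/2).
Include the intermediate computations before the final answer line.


E = 325/36, F = 0, G = 529/9, EG - F^2 = 171925/324 at the point
E_s = 10, E_t = 0, F_s = 0, F_t = 0, G_s = 230/9, G_t = 0
E_tt = 0, F_st = 0, G_ss = 464/9
Brioschi: K = (det M1 - det M2) / (EG - F^2)^2 with the standard first/second-derivative matrices M1, M2.
M1 = [[-E_tt/2 + F_st - G_ss/2, E_s/2, F_s - E_t/2], [F_t - G_s/2, E, F], [G_t/2, F, G]] = [[-232/9, 5, 0], [-115/9, 325/36, 0], [0, 0, 529/9]]; det M1 = -7234075/729
M2 = [[0, E_t/2, G_s/2], [E_t/2, E, F], [G_s/2, F, G]] = [[0, 0, 115/9], [0, 325/36, 0], [115/9, 0, 529/9]]; det M2 = -4298125/2916
det M1 - det M2 = -304175/36; K = -304175/36 / (171925/324)^2 = -2916/97175

Answer: K = -2916/97175
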